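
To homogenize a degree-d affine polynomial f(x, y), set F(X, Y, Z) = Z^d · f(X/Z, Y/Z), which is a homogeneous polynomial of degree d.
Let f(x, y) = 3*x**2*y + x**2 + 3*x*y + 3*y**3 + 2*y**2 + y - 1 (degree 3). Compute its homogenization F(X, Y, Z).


F(X, Y, Z) = 3*X**2*Y + X**2*Z + 3*X*Y*Z + 3*Y**3 + 2*Y**2*Z + Y*Z**2 - Z**3

deg(f) = 3.
Substitute x = X/Z, y = Y/Z into f, then multiply by Z^3.
  monomial 3·x^2·y^1 ↦ 3·X^2·Y^1·Z^0.
  monomial 1·x^2·y^0 ↦ 1·X^2·Y^0·Z^1.
  monomial 3·x^1·y^1 ↦ 3·X^1·Y^1·Z^1.
  monomial 3·x^0·y^3 ↦ 3·X^0·Y^3·Z^0.
  monomial 2·x^0·y^2 ↦ 2·X^0·Y^2·Z^1.
  monomial 1·x^0·y^1 ↦ 1·X^0·Y^1·Z^2.
  monomial -1·x^0·y^0 ↦ -1·X^0·Y^0·Z^3.
Collecting: F(X, Y, Z) = 3*X**2*Y + X**2*Z + 3*X*Y*Z + 3*Y**3 + 2*Y**2*Z + Y*Z**2 - Z**3.


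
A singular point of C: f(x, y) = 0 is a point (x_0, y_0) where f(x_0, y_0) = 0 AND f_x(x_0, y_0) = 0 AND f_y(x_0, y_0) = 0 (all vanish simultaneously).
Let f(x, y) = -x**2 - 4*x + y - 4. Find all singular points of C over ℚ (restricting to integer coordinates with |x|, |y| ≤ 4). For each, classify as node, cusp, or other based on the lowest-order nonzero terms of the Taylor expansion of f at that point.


No singular points in the scanned grid; C is smooth there.

Compute partial derivatives:
  f_x = -2*x - 4.
  f_y = 1.
f_y = 1 is a nonzero constant, so f_y never vanishes: no point (x, y) can satisfy f = f_x = f_y = 0. In particular no (x, y) ∈ {−4, ..., 4}² is singular; the curve is smooth.


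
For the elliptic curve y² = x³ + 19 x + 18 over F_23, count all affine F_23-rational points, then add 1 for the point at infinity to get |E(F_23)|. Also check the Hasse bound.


Affine points = {(0, 8), (0, 15), (2, 8), (2, 15), (5, 10), (5, 13), (6, 7), (6, 16), (10, 9), (10, 14), (13, 1), (13, 22), (16, 5), (16, 18), (19, 4), (19, 19), (20, 7), (20, 16), (21, 8), (21, 15)}; affine count = 20; |E(F_23)| = 21.

Discriminant check: Δ ∝ 4a³ + 27b² = 4·19³ + 27·18² = 4·6859 + 27·324 ≡ 5 (mod 23). Nonzero ⇒ E is nonsingular.
For each x ∈ F_23, compute rhs = x³ + 19·x + 18 mod 23, then count y ∈ F_23 with y² ≡ rhs.
  x = 0: rhs = 18, matching y values: 8, 15 (2 points).
  x = 1: rhs = 15, matching y values: none (0 points).
  x = 2: rhs = 18, matching y values: 8, 15 (2 points).
  x = 3: rhs = 10, matching y values: none (0 points).
  x = 4: rhs = 20, matching y values: none (0 points).
  x = 5: rhs = 8, matching y values: 10, 13 (2 points).
  x = 6: rhs = 3, matching y values: 7, 16 (2 points).
  x = 7: rhs = 11, matching y values: none (0 points).
  x = 8: rhs = 15, matching y values: none (0 points).
  x = 9: rhs = 21, matching y values: none (0 points).
  x = 10: rhs = 12, matching y values: 9, 14 (2 points).
  x = 11: rhs = 17, matching y values: none (0 points).
  x = 12: rhs = 19, matching y values: none (0 points).
  x = 13: rhs = 1, matching y values: 1, 22 (2 points).
  x = 14: rhs = 15, matching y values: none (0 points).
  x = 15: rhs = 21, matching y values: none (0 points).
  x = 16: rhs = 2, matching y values: 5, 18 (2 points).
  x = 17: rhs = 10, matching y values: none (0 points).
  x = 18: rhs = 5, matching y values: none (0 points).
  x = 19: rhs = 16, matching y values: 4, 19 (2 points).
  x = 20: rhs = 3, matching y values: 7, 16 (2 points).
  x = 21: rhs = 18, matching y values: 8, 15 (2 points).
  x = 22: rhs = 21, matching y values: none (0 points).
Total affine count: 20.
Full point count |E(F_23)| = 20 + 1 = 21.
Hasse bound: |21 − (23+1)| = |-3| = 3 ≤ 2√23 ≈ 9.5917 ✓.


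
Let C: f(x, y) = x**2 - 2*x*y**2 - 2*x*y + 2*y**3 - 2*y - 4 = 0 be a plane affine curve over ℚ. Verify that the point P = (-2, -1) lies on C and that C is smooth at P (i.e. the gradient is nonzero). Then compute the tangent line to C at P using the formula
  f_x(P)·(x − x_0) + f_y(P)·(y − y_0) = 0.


Tangent line at P: -4*x - 8 = 0.

Step 1: f(-2, -1) = 0, so P lies on C.
Step 2: partial derivatives
  f_x(x, y) = 2*x - 2*y**2 - 2*y, f_y(x, y) = -4*x*y - 2*x + 6*y**2 - 2.
  f_x(P) = -4, f_y(P) = 0 (gradient nonzero, so P is smooth).
Step 3: tangent line at P: -4·(x − -2) + 0·(y − -1) = 0.
Expanding: -4*x - 8 = 0.


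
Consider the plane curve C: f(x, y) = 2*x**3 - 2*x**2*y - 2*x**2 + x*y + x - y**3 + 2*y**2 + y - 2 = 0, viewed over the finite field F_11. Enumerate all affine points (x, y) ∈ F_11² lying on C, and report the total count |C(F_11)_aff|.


Affine F_11-points: {(0, 1), (0, 2), (0, 10), (1, 1), (1, 4), (1, 8), (2, 4), (4, 2), (8, 0), (8, 6), (8, 7), (9, 8), (10, 2), (10, 3), (10, 8)}; count = 15.

For each of the 121 pairs (x, y) ∈ F_11², evaluate f(x, y) mod 11. Record the zeros.
  x = 0: [0↦9, 1↦0, 2↦0, 3↦3, 4↦3, 5↦5, 6↦3, 7↦2, 8↦7, 9↦1, 10↦0]  zeros at y ∈ {1, 2, 10}
  x = 1: [0↦10, 1↦0, 2↦10, 3↦1, 4↦0, 5↦1, 6↦9, 7↦7, 8↦0, 9↦4, 10↦2]  zeros at y ∈ {1, 4, 8}
  x = 2: [0↦8, 1↦4, 2↦9, 3↦6, 4↦0, 5↦7, 6↦10, 7↦3, 8↦2, 9↦1, 10↦5]  zeros at y ∈ {4}
  x = 3: [0↦4, 1↦2, 2↦9, 3↦8, 4↦4, 5↦2, 6↦7, 7↦2, 8↦3, 9↦4, 10↦10]  zeros at y ∈ ∅
  x = 4: [0↦10, 1↦6, 2↦0, 3↦8, 4↦2, 5↦9, 6↦1, 7↦5, 8↦4, 9↦3, 10↦7]  zeros at y ∈ {2}
  x = 5: [0↦5, 1↦6, 2↦5, 3↦7, 4↦6, 5↦7, 6↦4, 7↦2, 8↦6, 9↦10, 10↦8]  zeros at y ∈ ∅
  x = 6: [0↦1, 1↦3, 2↦3, 3↦6, 4↦6, 5↦8, 6↦6, 7↦5, 8↦10, 9↦4, 10↦3]  zeros at y ∈ ∅
  x = 7: [0↦10, 1↦9, 2↦6, 3↦6, 4↦3, 5↦2, 6↦8, 7↦4, 8↦6, 9↦8, 10↦4]  zeros at y ∈ ∅
  x = 8: [0↦0, 1↦3, 2↦4, 3↦8, 4↦9, 5↦1, 6↦0, 7↦0, 8↦6, 9↦1, 10↦1]  zeros at y ∈ {0, 6, 7}
  x = 9: [0↦5, 1↦8, 2↦9, 3↦2, 4↦3, 5↦6, 6↦5, 7↦5, 8↦0, 9↦6, 10↦6]  zeros at y ∈ {8}
  x = 10: [0↦4, 1↦3, 2↦0, 3↦0, 4↦8, 5↦7, 6↦2, 7↦9, 8↦0, 9↦2, 10↦9]  zeros at y ∈ {2, 3, 8}
Collecting zeros: affine points = {(0, 1), (0, 2), (0, 10), (1, 1), (1, 4), (1, 8), (2, 4), (4, 2), (8, 0), (8, 6), (8, 7), (9, 8), (10, 2), (10, 3), (10, 8)}.
Total count |C(F_11)_aff| = 15.


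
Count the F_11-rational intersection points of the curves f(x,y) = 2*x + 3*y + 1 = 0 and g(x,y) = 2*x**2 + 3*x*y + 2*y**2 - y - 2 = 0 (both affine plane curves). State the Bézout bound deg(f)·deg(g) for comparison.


Common zeros: {(1, 10), (8, 9)}; count = 2; Bézout bound = 2.

deg(f) = 1, deg(g) = 2, so Bézout bound = 2.
Scan x ∈ F_11. For each x, list the y ∈ F_11 with f(x, y) ≡ 0 and those with g(x, y) ≡ 0 (mod 11); the common zeros in that column are the intersection.
  x = 0: f ≡ 0 at y ∈ {7}; g ≡ 0 at y ∈ ∅; common: ∅.
  x = 1: f ≡ 0 at y ∈ {10}; g ≡ 0 at y ∈ {0, 10}; common: {10}.
  x = 2: f ≡ 0 at y ∈ {2}; g ≡ 0 at y ∈ ∅; common: ∅.
  x = 3: f ≡ 0 at y ∈ {5}; g ≡ 0 at y ∈ ∅; common: ∅.
  x = 4: f ≡ 0 at y ∈ {8}; g ≡ 0 at y ∈ ∅; common: ∅.
  x = 5: f ≡ 0 at y ∈ {0}; g ≡ 0 at y ∈ ∅; common: ∅.
  x = 6: f ≡ 0 at y ∈ {3}; g ≡ 0 at y ∈ {9, 10}; common: ∅.
  x = 7: f ≡ 0 at y ∈ {6}; g ≡ 0 at y ∈ ∅; common: ∅.
  x = 8: f ≡ 0 at y ∈ {9}; g ≡ 0 at y ∈ {7, 9}; common: {9}.
  x = 9: f ≡ 0 at y ∈ {1}; g ≡ 0 at y ∈ {2, 7}; common: ∅.
  x = 10: f ≡ 0 at y ∈ {4}; g ≡ 0 at y ∈ {0, 2}; common: ∅.
Collecting: common zeros = {(1, 10), (8, 9)}, so the count is 2.
Comparison with the Bézout bound: 2 ≤ 2 = deg(f)·deg(g), as expected for curves with no common component (the bound is attained).


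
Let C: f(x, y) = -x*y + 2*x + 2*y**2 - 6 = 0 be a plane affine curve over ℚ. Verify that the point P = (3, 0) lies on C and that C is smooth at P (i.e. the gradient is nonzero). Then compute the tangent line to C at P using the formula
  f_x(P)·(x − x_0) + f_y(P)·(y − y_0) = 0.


Tangent line at P: 2*x - 3*y - 6 = 0.

Step 1: f(3, 0) = 0, so P lies on C.
Step 2: partial derivatives
  f_x(x, y) = 2 - y, f_y(x, y) = -x + 4*y.
  f_x(P) = 2, f_y(P) = -3 (gradient nonzero, so P is smooth).
Step 3: tangent line at P: 2·(x − 3) + -3·(y − 0) = 0.
Expanding: 2*x - 3*y - 6 = 0.


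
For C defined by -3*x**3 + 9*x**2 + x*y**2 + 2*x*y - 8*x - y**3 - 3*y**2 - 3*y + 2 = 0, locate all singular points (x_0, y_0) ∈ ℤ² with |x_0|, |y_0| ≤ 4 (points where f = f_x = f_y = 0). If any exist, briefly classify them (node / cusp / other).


Singular points: {(1, -1)}; classification: cusp.

Compute partial derivatives:
  f_x = -9*x**2 + 18*x + y**2 + 2*y - 8.
  f_y = 2*x*y + 2*x - 3*y**2 - 6*y - 3.
Scan x_0 ∈ {−4, ..., 4}. For each x_0, f_y(x_0, y) is a polynomial in y; find its integer roots y ∈ {−4, ..., 4}, then test f_x and f at those candidates.
  x = -4: f_y(-4, y) = -3*y**2 - 14*y - 11; vanishes at y ∈ {-1}. (-4, -1): f_x = -225 ≠ 0.
  x = -3: f_y(-3, y) = -3*y**2 - 12*y - 9; vanishes at y ∈ {-3, -1}. (-3, -3): f_x = -140 ≠ 0; (-3, -1): f_x = -144 ≠ 0.
  x = -2: f_y(-2, y) = -3*y**2 - 10*y - 7; vanishes at y ∈ {-1}. (-2, -1): f_x = -81 ≠ 0.
  x = -1: f_y(-1, y) = -3*y**2 - 8*y - 5; vanishes at y ∈ {-1}. (-1, -1): f_x = -36 ≠ 0.
  x = 0: f_y(0, y) = -3*y**2 - 6*y - 3; vanishes at y ∈ {-1}. (0, -1): f_x = -9 ≠ 0.
  x = 1: f_y(1, y) = -3*y**2 - 4*y - 1; vanishes at y ∈ {-1}. (1, -1): f_x = 0, f = 0 — SINGULAR.
  x = 2: f_y(2, y) = -3*y**2 - 2*y + 1; vanishes at y ∈ {-1}. (2, -1): f_x = -9 ≠ 0.
  x = 3: f_y(3, y) = 3 - 3*y**2; vanishes at y ∈ {-1, 1}. (3, -1): f_x = -36 ≠ 0; (3, 1): f_x = -32 ≠ 0.
  x = 4: f_y(4, y) = -3*y**2 + 2*y + 5; vanishes at y ∈ {-1}. (4, -1): f_x = -81 ≠ 0.
Only singular point on the grid: (1, -1).
Classify: substitute x = 1 + u, y = -1 + v and expand: f = -3*u**3 + u*v**2 - v**3 + v**2.
No constant or linear terms (consistent with a singular point). Quadratic part: v**2. Cubic part: -3*u**3 + u*v**2 - v**3.
The quadratic part v**2 is a perfect square, so there is a single (double) tangent line v = 0, i.e. y = -1. Restricting the cubic part to that line (v = 0) leaves -3*u**3 ≠ 0, so f is not divisible by v and the branch is v² ≈ 3*u**3 to lowest order — this is a cusp.
Classification: cusp.


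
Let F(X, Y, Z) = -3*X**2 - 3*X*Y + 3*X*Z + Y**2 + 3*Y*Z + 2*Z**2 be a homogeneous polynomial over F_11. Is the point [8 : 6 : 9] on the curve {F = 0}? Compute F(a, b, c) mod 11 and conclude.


F(8,6,9) ≡ 9 (mod 11); P is NOT on the curve.

Evaluate F(8, 6, 9) term-by-term (mod 11).
  -3*X**2 ↦ -3·64·1·1 = -192
  -3*X*Y ↦ -3·8·6·1 = -144
  3*X*Z ↦ 3·8·1·9 = 216
  Y**2 ↦ 1·1·36·1 = 36
  3*Y*Z ↦ 3·1·6·9 = 162
  2*Z**2 ↦ 2·1·1·81 = 162
Sum: F(8, 6, 9) = (-192) + (-144) + (216) + (36) + (162) + (162) = 240.
Reducing mod 11: 240 ≡ 9 (mod 11).
Since F(a, b, c) ≡ 9 ≠ 0 (mod 11), P does NOT lie on the curve.


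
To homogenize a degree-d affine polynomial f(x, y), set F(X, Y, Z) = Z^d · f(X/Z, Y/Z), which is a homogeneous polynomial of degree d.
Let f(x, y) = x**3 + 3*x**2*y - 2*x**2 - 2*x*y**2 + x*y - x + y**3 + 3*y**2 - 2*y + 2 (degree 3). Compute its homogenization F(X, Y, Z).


F(X, Y, Z) = X**3 + 3*X**2*Y - 2*X**2*Z - 2*X*Y**2 + X*Y*Z - X*Z**2 + Y**3 + 3*Y**2*Z - 2*Y*Z**2 + 2*Z**3

deg(f) = 3.
Substitute x = X/Z, y = Y/Z into f, then multiply by Z^3.
  monomial 1·x^3·y^0 ↦ 1·X^3·Y^0·Z^0.
  monomial 3·x^2·y^1 ↦ 3·X^2·Y^1·Z^0.
  monomial -2·x^2·y^0 ↦ -2·X^2·Y^0·Z^1.
  monomial -2·x^1·y^2 ↦ -2·X^1·Y^2·Z^0.
  monomial 1·x^1·y^1 ↦ 1·X^1·Y^1·Z^1.
  monomial -1·x^1·y^0 ↦ -1·X^1·Y^0·Z^2.
  monomial 1·x^0·y^3 ↦ 1·X^0·Y^3·Z^0.
  monomial 3·x^0·y^2 ↦ 3·X^0·Y^2·Z^1.
  monomial -2·x^0·y^1 ↦ -2·X^0·Y^1·Z^2.
  monomial 2·x^0·y^0 ↦ 2·X^0·Y^0·Z^3.
Collecting: F(X, Y, Z) = X**3 + 3*X**2*Y - 2*X**2*Z - 2*X*Y**2 + X*Y*Z - X*Z**2 + Y**3 + 3*Y**2*Z - 2*Y*Z**2 + 2*Z**3.


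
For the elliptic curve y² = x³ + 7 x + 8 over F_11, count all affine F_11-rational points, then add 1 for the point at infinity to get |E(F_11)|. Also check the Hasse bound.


Affine points = {(1, 4), (1, 7), (3, 1), (3, 10), (4, 1), (4, 10), (5, 5), (5, 6), (7, 2), (7, 9), (8, 2), (8, 9), (10, 0)}; affine count = 13; |E(F_11)| = 14.

Discriminant check: Δ ∝ 4a³ + 27b² = 4·7³ + 27·8² = 4·343 + 27·64 ≡ 9 (mod 11). Nonzero ⇒ E is nonsingular.
For each x ∈ F_11, compute rhs = x³ + 7·x + 8 mod 11, then count y ∈ F_11 with y² ≡ rhs.
  x = 0: rhs = 8, matching y values: none (0 points).
  x = 1: rhs = 5, matching y values: 4, 7 (2 points).
  x = 2: rhs = 8, matching y values: none (0 points).
  x = 3: rhs = 1, matching y values: 1, 10 (2 points).
  x = 4: rhs = 1, matching y values: 1, 10 (2 points).
  x = 5: rhs = 3, matching y values: 5, 6 (2 points).
  x = 6: rhs = 2, matching y values: none (0 points).
  x = 7: rhs = 4, matching y values: 2, 9 (2 points).
  x = 8: rhs = 4, matching y values: 2, 9 (2 points).
  x = 9: rhs = 8, matching y values: none (0 points).
  x = 10: rhs = 0, matching y values: 0 (1 points).
Total affine count: 13.
Full point count |E(F_11)| = 13 + 1 = 14.
Hasse bound: |14 − (11+1)| = |2| = 2 ≤ 2√11 ≈ 6.6332 ✓.


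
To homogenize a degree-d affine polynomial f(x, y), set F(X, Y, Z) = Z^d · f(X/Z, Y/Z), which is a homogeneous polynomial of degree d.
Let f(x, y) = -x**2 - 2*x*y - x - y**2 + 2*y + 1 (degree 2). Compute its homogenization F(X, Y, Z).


F(X, Y, Z) = -X**2 - 2*X*Y - X*Z - Y**2 + 2*Y*Z + Z**2

deg(f) = 2.
Substitute x = X/Z, y = Y/Z into f, then multiply by Z^2.
  monomial -1·x^2·y^0 ↦ -1·X^2·Y^0·Z^0.
  monomial -2·x^1·y^1 ↦ -2·X^1·Y^1·Z^0.
  monomial -1·x^1·y^0 ↦ -1·X^1·Y^0·Z^1.
  monomial -1·x^0·y^2 ↦ -1·X^0·Y^2·Z^0.
  monomial 2·x^0·y^1 ↦ 2·X^0·Y^1·Z^1.
  monomial 1·x^0·y^0 ↦ 1·X^0·Y^0·Z^2.
Collecting: F(X, Y, Z) = -X**2 - 2*X*Y - X*Z - Y**2 + 2*Y*Z + Z**2.


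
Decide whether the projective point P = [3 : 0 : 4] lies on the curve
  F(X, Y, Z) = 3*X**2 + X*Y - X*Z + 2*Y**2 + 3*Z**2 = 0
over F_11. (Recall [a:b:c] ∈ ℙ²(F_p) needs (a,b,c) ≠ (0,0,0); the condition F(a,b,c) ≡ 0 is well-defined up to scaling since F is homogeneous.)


F(3,0,4) ≡ 8 (mod 11); P is NOT on the curve.

Evaluate F(3, 0, 4) term-by-term (mod 11).
  3*X**2 ↦ 3·9·1·1 = 27
  X*Y ↦ 1·3·0·1 = 0
  -X*Z ↦ -1·3·1·4 = -12
  2*Y**2 ↦ 2·1·0·1 = 0
  3*Z**2 ↦ 3·1·1·16 = 48
Sum: F(3, 0, 4) = (27) + (0) + (-12) + (0) + (48) = 63.
Reducing mod 11: 63 ≡ 8 (mod 11).
Since F(a, b, c) ≡ 8 ≠ 0 (mod 11), P does NOT lie on the curve.


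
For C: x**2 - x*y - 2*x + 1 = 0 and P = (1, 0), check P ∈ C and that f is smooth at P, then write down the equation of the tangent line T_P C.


Tangent line at P: -y = 0.

Step 1: f(1, 0) = 0, so P lies on C.
Step 2: partial derivatives
  f_x(x, y) = 2*x - y - 2, f_y(x, y) = -x.
  f_x(P) = 0, f_y(P) = -1 (gradient nonzero, so P is smooth).
Step 3: tangent line at P: 0·(x − 1) + -1·(y − 0) = 0.
Expanding: -y = 0.


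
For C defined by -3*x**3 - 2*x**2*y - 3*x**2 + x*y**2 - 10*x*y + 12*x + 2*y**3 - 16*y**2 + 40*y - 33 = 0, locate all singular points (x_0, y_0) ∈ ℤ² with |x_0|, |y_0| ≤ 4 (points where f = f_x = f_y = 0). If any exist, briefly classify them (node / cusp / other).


Singular points: {(-1, 3)}; classification: cusp.

Compute partial derivatives:
  f_x = -9*x**2 - 4*x*y - 6*x + y**2 - 10*y + 12.
  f_y = -2*x**2 + 2*x*y - 10*x + 6*y**2 - 32*y + 40.
Scan x_0 ∈ {−4, ..., 4}. For each x_0, f_y(x_0, y) is a polynomial in y; find its integer roots y ∈ {−4, ..., 4}, then test f_x and f at those candidates.
  x = -4: f_y(-4, y) = 6*y**2 - 40*y + 48; no integer root y with |y| ≤ 4.
  x = -3: f_y(-3, y) = 6*y**2 - 38*y + 52; vanishes at y ∈ {2}. (-3, 2): f_x = -43 ≠ 0.
  x = -2: f_y(-2, y) = 6*y**2 - 36*y + 52; no integer root y with |y| ≤ 4.
  x = -1: f_y(-1, y) = 6*y**2 - 34*y + 48; vanishes at y ∈ {3}. (-1, 3): f_x = 0, f = 0 — SINGULAR.
  x = 0: f_y(0, y) = 6*y**2 - 32*y + 40; vanishes at y ∈ {2}. (0, 2): f_x = -4 ≠ 0.
  x = 1: f_y(1, y) = 6*y**2 - 30*y + 28; no integer root y with |y| ≤ 4.
  x = 2: f_y(2, y) = 6*y**2 - 28*y + 12; no integer root y with |y| ≤ 4.
  x = 3: f_y(3, y) = 6*y**2 - 26*y - 8; no integer root y with |y| ≤ 4.
  x = 4: f_y(4, y) = 6*y**2 - 24*y - 32; no integer root y with |y| ≤ 4.
Only singular point on the grid: (-1, 3).
Classify: substitute x = -1 + u, y = 3 + v and expand: f = -3*u**3 - 2*u**2*v + u*v**2 + 2*v**3 + v**2.
No constant or linear terms (consistent with a singular point). Quadratic part: v**2. Cubic part: -3*u**3 - 2*u**2*v + u*v**2 + 2*v**3.
The quadratic part v**2 is a perfect square, so there is a single (double) tangent line v = 0, i.e. y = 3. Restricting the cubic part to that line (v = 0) leaves -3*u**3 ≠ 0, so f is not divisible by v and the branch is v² ≈ 3*u**3 to lowest order — this is a cusp.
Classification: cusp.


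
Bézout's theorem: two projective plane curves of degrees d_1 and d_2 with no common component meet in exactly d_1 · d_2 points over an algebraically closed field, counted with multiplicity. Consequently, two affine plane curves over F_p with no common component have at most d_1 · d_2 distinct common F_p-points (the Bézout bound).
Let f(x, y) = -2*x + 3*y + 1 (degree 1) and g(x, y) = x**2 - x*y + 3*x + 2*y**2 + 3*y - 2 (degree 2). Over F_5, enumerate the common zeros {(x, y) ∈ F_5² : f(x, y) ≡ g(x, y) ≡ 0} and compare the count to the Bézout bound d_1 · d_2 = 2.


Common zeros: {(0, 3)}; count = 1; Bézout bound = 2.

deg(f) = 1, deg(g) = 2, so Bézout bound = 2.
Scan x ∈ F_5. For each x, list the y ∈ F_5 with f(x, y) ≡ 0 and those with g(x, y) ≡ 0 (mod 5); the common zeros in that column are the intersection.
  x = 0: f ≡ 0 at y ∈ {3}; g ≡ 0 at y ∈ {3}; common: {3}.
  x = 1: f ≡ 0 at y ∈ {2}; g ≡ 0 at y ∈ ∅; common: ∅.
  x = 2: f ≡ 0 at y ∈ {1}; g ≡ 0 at y ∈ ∅; common: ∅.
  x = 3: f ≡ 0 at y ∈ {0}; g ≡ 0 at y ∈ ∅; common: ∅.
  x = 4: f ≡ 0 at y ∈ {4}; g ≡ 0 at y ∈ ∅; common: ∅.
Collecting: common zeros = {(0, 3)}, so the count is 1.
Comparison with the Bézout bound: 1 ≤ 2 = deg(f)·deg(g), as expected for curves with no common component (the affine F_5-count falls short of the bound because intersections may lie at infinity, over extension fields, or carry multiplicity).


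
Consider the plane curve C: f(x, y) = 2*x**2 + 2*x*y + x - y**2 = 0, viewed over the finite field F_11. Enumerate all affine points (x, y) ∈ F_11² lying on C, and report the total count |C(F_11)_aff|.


Affine F_11-points: {(0, 0), (1, 3), (1, 10), (2, 7), (2, 8), (5, 0), (5, 10), (6, 4), (6, 8), (7, 7)}; count = 10.

For each of the 121 pairs (x, y) ∈ F_11², evaluate f(x, y) mod 11. Record the zeros.
  x = 0: [0↦0, 1↦10, 2↦7, 3↦2, 4↦6, 5↦8, 6↦8, 7↦6, 8↦2, 9↦7, 10↦10]  zeros at y ∈ {0}
  x = 1: [0↦3, 1↦4, 2↦3, 3↦0, 4↦6, 5↦10, 6↦1, 7↦1, 8↦10, 9↦6, 10↦0]  zeros at y ∈ {3, 10}
  x = 2: [0↦10, 1↦2, 2↦3, 3↦2, 4↦10, 5↦5, 6↦9, 7↦0, 8↦0, 9↦9, 10↦5]  zeros at y ∈ {7, 8}
  x = 3: [0↦10, 1↦4, 2↦7, 3↦8, 4↦7, 5↦4, 6↦10, 7↦3, 8↦5, 9↦5, 10↦3]  zeros at y ∈ ∅
  x = 4: [0↦3, 1↦10, 2↦4, 3↦7, 4↦8, 5↦7, 6↦4, 7↦10, 8↦3, 9↦5, 10↦5]  zeros at y ∈ ∅
  x = 5: [0↦0, 1↦9, 2↦5, 3↦10, 4↦2, 5↦3, 6↦2, 7↦10, 8↦5, 9↦9, 10↦0]  zeros at y ∈ {0, 10}
  x = 6: [0↦1, 1↦1, 2↦10, 3↦6, 4↦0, 5↦3, 6↦4, 7↦3, 8↦0, 9↦6, 10↦10]  zeros at y ∈ {4, 8}
  x = 7: [0↦6, 1↦8, 2↦8, 3↦6, 4↦2, 5↦7, 6↦10, 7↦0, 8↦10, 9↦7, 10↦2]  zeros at y ∈ {7}
  x = 8: [0↦4, 1↦8, 2↦10, 3↦10, 4↦8, 5↦4, 6↦9, 7↦1, 8↦2, 9↦1, 10↦9]  zeros at y ∈ ∅
  x = 9: [0↦6, 1↦1, 2↦5, 3↦7, 4↦7, 5↦5, 6↦1, 7↦6, 8↦9, 9↦10, 10↦9]  zeros at y ∈ ∅
  x = 10: [0↦1, 1↦9, 2↦4, 3↦8, 4↦10, 5↦10, 6↦8, 7↦4, 8↦9, 9↦1, 10↦2]  zeros at y ∈ ∅
Collecting zeros: affine points = {(0, 0), (1, 3), (1, 10), (2, 7), (2, 8), (5, 0), (5, 10), (6, 4), (6, 8), (7, 7)}.
Total count |C(F_11)_aff| = 10.


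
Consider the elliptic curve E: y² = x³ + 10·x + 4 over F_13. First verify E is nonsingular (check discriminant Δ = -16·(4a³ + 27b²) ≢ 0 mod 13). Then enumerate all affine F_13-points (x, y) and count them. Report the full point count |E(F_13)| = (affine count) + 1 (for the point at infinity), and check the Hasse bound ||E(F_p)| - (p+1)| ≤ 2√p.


Affine points = {(0, 2), (0, 11), (3, 3), (3, 10), (4, 2), (4, 11), (5, 6), (5, 7), (7, 1), (7, 12), (9, 2), (9, 11), (10, 5), (10, 8)}; affine count = 14; |E(F_13)| = 15.

Discriminant check: Δ ∝ 4a³ + 27b² = 4·10³ + 27·4² = 4·1000 + 27·16 ≡ 12 (mod 13). Nonzero ⇒ E is nonsingular.
For each x ∈ F_13, compute rhs = x³ + 10·x + 4 mod 13, then count y ∈ F_13 with y² ≡ rhs.
  x = 0: rhs = 4, matching y values: 2, 11 (2 points).
  x = 1: rhs = 2, matching y values: none (0 points).
  x = 2: rhs = 6, matching y values: none (0 points).
  x = 3: rhs = 9, matching y values: 3, 10 (2 points).
  x = 4: rhs = 4, matching y values: 2, 11 (2 points).
  x = 5: rhs = 10, matching y values: 6, 7 (2 points).
  x = 6: rhs = 7, matching y values: none (0 points).
  x = 7: rhs = 1, matching y values: 1, 12 (2 points).
  x = 8: rhs = 11, matching y values: none (0 points).
  x = 9: rhs = 4, matching y values: 2, 11 (2 points).
  x = 10: rhs = 12, matching y values: 5, 8 (2 points).
  x = 11: rhs = 2, matching y values: none (0 points).
  x = 12: rhs = 6, matching y values: none (0 points).
Total affine count: 14.
Full point count |E(F_13)| = 14 + 1 = 15.
Hasse bound: |15 − (13+1)| = |1| = 1 ≤ 2√13 ≈ 7.2111 ✓.


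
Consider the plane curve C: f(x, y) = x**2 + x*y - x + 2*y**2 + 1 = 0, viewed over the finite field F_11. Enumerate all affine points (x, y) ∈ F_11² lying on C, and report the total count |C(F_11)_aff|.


Affine F_11-points: {(0, 4), (0, 7), (1, 2), (1, 3), (4, 10), (5, 7), (8, 3), (8, 4), (9, 2), (9, 10)}; count = 10.

For each of the 121 pairs (x, y) ∈ F_11², evaluate f(x, y) mod 11. Record the zeros.
  x = 0: [0↦1, 1↦3, 2↦9, 3↦8, 4↦0, 5↦7, 6↦7, 7↦0, 8↦8, 9↦9, 10↦3]  zeros at y ∈ {4, 7}
  x = 1: [0↦1, 1↦4, 2↦0, 3↦0, 4↦4, 5↦1, 6↦2, 7↦7, 8↦5, 9↦7, 10↦2]  zeros at y ∈ {2, 3}
  x = 2: [0↦3, 1↦7, 2↦4, 3↦5, 4↦10, 5↦8, 6↦10, 7↦5, 8↦4, 9↦7, 10↦3]  zeros at y ∈ ∅
  x = 3: [0↦7, 1↦1, 2↦10, 3↦1, 4↦7, 5↦6, 6↦9, 7↦5, 8↦5, 9↦9, 10↦6]  zeros at y ∈ ∅
  x = 4: [0↦2, 1↦8, 2↦7, 3↦10, 4↦6, 5↦6, 6↦10, 7↦7, 8↦8, 9↦2, 10↦0]  zeros at y ∈ {10}
  x = 5: [0↦10, 1↦6, 2↦6, 3↦10, 4↦7, 5↦8, 6↦2, 7↦0, 8↦2, 9↦8, 10↦7]  zeros at y ∈ {7}
  x = 6: [0↦9, 1↦6, 2↦7, 3↦1, 4↦10, 5↦1, 6↦7, 7↦6, 8↦9, 9↦5, 10↦5]  zeros at y ∈ ∅
  x = 7: [0↦10, 1↦8, 2↦10, 3↦5, 4↦4, 5↦7, 6↦3, 7↦3, 8↦7, 9↦4, 10↦5]  zeros at y ∈ ∅
  x = 8: [0↦2, 1↦1, 2↦4, 3↦0, 4↦0, 5↦4, 6↦1, 7↦2, 8↦7, 9↦5, 10↦7]  zeros at y ∈ {3, 4}
  x = 9: [0↦7, 1↦7, 2↦0, 3↦8, 4↦9, 5↦3, 6↦1, 7↦3, 8↦9, 9↦8, 10↦0]  zeros at y ∈ {2, 10}
  x = 10: [0↦3, 1↦4, 2↦9, 3↦7, 4↦9, 5↦4, 6↦3, 7↦6, 8↦2, 9↦2, 10↦6]  zeros at y ∈ ∅
Collecting zeros: affine points = {(0, 4), (0, 7), (1, 2), (1, 3), (4, 10), (5, 7), (8, 3), (8, 4), (9, 2), (9, 10)}.
Total count |C(F_11)_aff| = 10.


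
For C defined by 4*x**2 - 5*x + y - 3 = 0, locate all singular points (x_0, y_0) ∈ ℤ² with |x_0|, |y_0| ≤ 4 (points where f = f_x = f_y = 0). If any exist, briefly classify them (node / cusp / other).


No singular points in the scanned grid; C is smooth there.

Compute partial derivatives:
  f_x = 8*x - 5.
  f_y = 1.
f_y = 1 is a nonzero constant, so f_y never vanishes: no point (x, y) can satisfy f = f_x = f_y = 0. In particular no (x, y) ∈ {−4, ..., 4}² is singular; the curve is smooth.


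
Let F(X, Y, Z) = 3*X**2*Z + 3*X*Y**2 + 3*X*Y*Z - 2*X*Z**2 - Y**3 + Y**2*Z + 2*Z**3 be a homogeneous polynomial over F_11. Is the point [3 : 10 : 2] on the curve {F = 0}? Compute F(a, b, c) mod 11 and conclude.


F(3,10,2) ≡ 7 (mod 11); P is NOT on the curve.

Evaluate F(3, 10, 2) term-by-term (mod 11).
  3*X**2*Z ↦ 3·9·1·2 = 54
  3*X*Y**2 ↦ 3·3·100·1 = 900
  3*X*Y*Z ↦ 3·3·10·2 = 180
  -2*X*Z**2 ↦ -2·3·1·4 = -24
  -Y**3 ↦ -1·1·1000·1 = -1000
  Y**2*Z ↦ 1·1·100·2 = 200
  2*Z**3 ↦ 2·1·1·8 = 16
Sum: F(3, 10, 2) = (54) + (900) + (180) + (-24) + (-1000) + (200) + (16) = 326.
Reducing mod 11: 326 ≡ 7 (mod 11).
Since F(a, b, c) ≡ 7 ≠ 0 (mod 11), P does NOT lie on the curve.


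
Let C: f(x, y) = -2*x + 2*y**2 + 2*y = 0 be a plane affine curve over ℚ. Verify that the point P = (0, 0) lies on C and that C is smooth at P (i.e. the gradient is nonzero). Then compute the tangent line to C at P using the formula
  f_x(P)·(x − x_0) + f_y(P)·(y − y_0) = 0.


Tangent line at P: -2*x + 2*y = 0.

Step 1: f(0, 0) = 0, so P lies on C.
Step 2: partial derivatives
  f_x(x, y) = -2, f_y(x, y) = 4*y + 2.
  f_x(P) = -2, f_y(P) = 2 (gradient nonzero, so P is smooth).
Step 3: tangent line at P: -2·(x − 0) + 2·(y − 0) = 0.
Expanding: -2*x + 2*y = 0.


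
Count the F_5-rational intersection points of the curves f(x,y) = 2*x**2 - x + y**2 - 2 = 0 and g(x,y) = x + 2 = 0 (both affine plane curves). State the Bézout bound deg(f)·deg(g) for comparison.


Common zeros: ∅; count = 0; Bézout bound = 2.

deg(f) = 2, deg(g) = 1, so Bézout bound = 2.
Scan x ∈ F_5. For each x, list the y ∈ F_5 with f(x, y) ≡ 0 and those with g(x, y) ≡ 0 (mod 5); the common zeros in that column are the intersection.
  x = 0: f ≡ 0 at y ∈ ∅; g ≡ 0 at y ∈ ∅; common: ∅.
  x = 1: f ≡ 0 at y ∈ {1, 4}; g ≡ 0 at y ∈ ∅; common: ∅.
  x = 2: f ≡ 0 at y ∈ {1, 4}; g ≡ 0 at y ∈ ∅; common: ∅.
  x = 3: f ≡ 0 at y ∈ ∅; g ≡ 0 at y ∈ {0, 1, 2, 3, 4}; common: ∅.
  x = 4: f ≡ 0 at y ∈ {2, 3}; g ≡ 0 at y ∈ ∅; common: ∅.
Collecting: common zeros = ∅, so the count is 0.
Comparison with the Bézout bound: 0 ≤ 2 = deg(f)·deg(g), as expected for curves with no common component (the affine F_5-count falls short of the bound because intersections may lie at infinity, over extension fields, or carry multiplicity).


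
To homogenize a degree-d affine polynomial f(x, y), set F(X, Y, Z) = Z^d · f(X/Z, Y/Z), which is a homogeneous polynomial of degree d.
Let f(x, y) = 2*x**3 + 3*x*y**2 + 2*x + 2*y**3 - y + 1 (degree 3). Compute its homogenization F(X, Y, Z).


F(X, Y, Z) = 2*X**3 + 3*X*Y**2 + 2*X*Z**2 + 2*Y**3 - Y*Z**2 + Z**3

deg(f) = 3.
Substitute x = X/Z, y = Y/Z into f, then multiply by Z^3.
  monomial 2·x^3·y^0 ↦ 2·X^3·Y^0·Z^0.
  monomial 3·x^1·y^2 ↦ 3·X^1·Y^2·Z^0.
  monomial 2·x^1·y^0 ↦ 2·X^1·Y^0·Z^2.
  monomial 2·x^0·y^3 ↦ 2·X^0·Y^3·Z^0.
  monomial -1·x^0·y^1 ↦ -1·X^0·Y^1·Z^2.
  monomial 1·x^0·y^0 ↦ 1·X^0·Y^0·Z^3.
Collecting: F(X, Y, Z) = 2*X**3 + 3*X*Y**2 + 2*X*Z**2 + 2*Y**3 - Y*Z**2 + Z**3.


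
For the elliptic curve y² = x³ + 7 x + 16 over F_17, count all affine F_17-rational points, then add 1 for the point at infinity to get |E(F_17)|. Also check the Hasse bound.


Affine points = {(0, 4), (0, 13), (2, 2), (2, 15), (3, 8), (3, 9), (6, 6), (6, 11), (7, 0), (9, 3), (9, 14), (10, 7), (10, 10), (11, 8), (11, 9), (12, 3), (12, 14), (13, 3), (13, 14), (14, 6), (14, 11), (16, 5), (16, 12)}; affine count = 23; |E(F_17)| = 24.

Discriminant check: Δ ∝ 4a³ + 27b² = 4·7³ + 27·16² = 4·343 + 27·256 ≡ 5 (mod 17). Nonzero ⇒ E is nonsingular.
For each x ∈ F_17, compute rhs = x³ + 7·x + 16 mod 17, then count y ∈ F_17 with y² ≡ rhs.
  x = 0: rhs = 16, matching y values: 4, 13 (2 points).
  x = 1: rhs = 7, matching y values: none (0 points).
  x = 2: rhs = 4, matching y values: 2, 15 (2 points).
  x = 3: rhs = 13, matching y values: 8, 9 (2 points).
  x = 4: rhs = 6, matching y values: none (0 points).
  x = 5: rhs = 6, matching y values: none (0 points).
  x = 6: rhs = 2, matching y values: 6, 11 (2 points).
  x = 7: rhs = 0, matching y values: 0 (1 points).
  x = 8: rhs = 6, matching y values: none (0 points).
  x = 9: rhs = 9, matching y values: 3, 14 (2 points).
  x = 10: rhs = 15, matching y values: 7, 10 (2 points).
  x = 11: rhs = 13, matching y values: 8, 9 (2 points).
  x = 12: rhs = 9, matching y values: 3, 14 (2 points).
  x = 13: rhs = 9, matching y values: 3, 14 (2 points).
  x = 14: rhs = 2, matching y values: 6, 11 (2 points).
  x = 15: rhs = 11, matching y values: none (0 points).
  x = 16: rhs = 8, matching y values: 5, 12 (2 points).
Total affine count: 23.
Full point count |E(F_17)| = 23 + 1 = 24.
Hasse bound: |24 − (17+1)| = |6| = 6 ≤ 2√17 ≈ 8.2462 ✓.


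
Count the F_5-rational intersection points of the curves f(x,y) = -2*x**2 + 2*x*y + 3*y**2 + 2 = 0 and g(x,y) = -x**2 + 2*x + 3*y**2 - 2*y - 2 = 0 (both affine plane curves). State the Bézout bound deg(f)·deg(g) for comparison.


Common zeros: {(1, 1), (4, 0), (4, 4)}; count = 3; Bézout bound = 4.

deg(f) = 2, deg(g) = 2, so Bézout bound = 4.
Scan x ∈ F_5. For each x, list the y ∈ F_5 with f(x, y) ≡ 0 and those with g(x, y) ≡ 0 (mod 5); the common zeros in that column are the intersection.
  x = 0: f ≡ 0 at y ∈ {1, 4}; g ≡ 0 at y ∈ ∅; common: ∅.
  x = 1: f ≡ 0 at y ∈ {0, 1}; g ≡ 0 at y ∈ {1, 3}; common: {1}.
  x = 2: f ≡ 0 at y ∈ ∅; g ≡ 0 at y ∈ ∅; common: ∅.
  x = 3: f ≡ 0 at y ∈ ∅; g ≡ 0 at y ∈ {0, 4}; common: ∅.
  x = 4: f ≡ 0 at y ∈ {0, 4}; g ≡ 0 at y ∈ {0, 4}; common: {0, 4}.
Collecting: common zeros = {(1, 1), (4, 0), (4, 4)}, so the count is 3.
Comparison with the Bézout bound: 3 ≤ 4 = deg(f)·deg(g), as expected for curves with no common component (the affine F_5-count falls short of the bound because intersections may lie at infinity, over extension fields, or carry multiplicity).


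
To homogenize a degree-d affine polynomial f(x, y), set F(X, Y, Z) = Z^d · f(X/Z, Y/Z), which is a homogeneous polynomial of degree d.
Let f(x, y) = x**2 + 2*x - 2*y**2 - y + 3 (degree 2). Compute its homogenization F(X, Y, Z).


F(X, Y, Z) = X**2 + 2*X*Z - 2*Y**2 - Y*Z + 3*Z**2

deg(f) = 2.
Substitute x = X/Z, y = Y/Z into f, then multiply by Z^2.
  monomial 1·x^2·y^0 ↦ 1·X^2·Y^0·Z^0.
  monomial 2·x^1·y^0 ↦ 2·X^1·Y^0·Z^1.
  monomial -2·x^0·y^2 ↦ -2·X^0·Y^2·Z^0.
  monomial -1·x^0·y^1 ↦ -1·X^0·Y^1·Z^1.
  monomial 3·x^0·y^0 ↦ 3·X^0·Y^0·Z^2.
Collecting: F(X, Y, Z) = X**2 + 2*X*Z - 2*Y**2 - Y*Z + 3*Z**2.


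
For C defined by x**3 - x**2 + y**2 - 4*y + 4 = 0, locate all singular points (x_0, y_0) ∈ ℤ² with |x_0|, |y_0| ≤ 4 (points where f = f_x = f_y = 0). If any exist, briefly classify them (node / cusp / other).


Singular points: {(0, 2)}; classification: node.

Compute partial derivatives:
  f_x = 3*x**2 - 2*x.
  f_y = 2*y - 4.
Scan x_0 ∈ {−4, ..., 4}. For each x_0, f_y(x_0, y) is a polynomial in y; find its integer roots y ∈ {−4, ..., 4}, then test f_x and f at those candidates.
  x = -4: f_y(-4, y) = 2*y - 4; vanishes at y ∈ {2}. (-4, 2): f_x = 56 ≠ 0.
  x = -3: f_y(-3, y) = 2*y - 4; vanishes at y ∈ {2}. (-3, 2): f_x = 33 ≠ 0.
  x = -2: f_y(-2, y) = 2*y - 4; vanishes at y ∈ {2}. (-2, 2): f_x = 16 ≠ 0.
  x = -1: f_y(-1, y) = 2*y - 4; vanishes at y ∈ {2}. (-1, 2): f_x = 5 ≠ 0.
  x = 0: f_y(0, y) = 2*y - 4; vanishes at y ∈ {2}. (0, 2): f_x = 0, f = 0 — SINGULAR.
  x = 1: f_y(1, y) = 2*y - 4; vanishes at y ∈ {2}. (1, 2): f_x = 1 ≠ 0.
  x = 2: f_y(2, y) = 2*y - 4; vanishes at y ∈ {2}. (2, 2): f_x = 8 ≠ 0.
  x = 3: f_y(3, y) = 2*y - 4; vanishes at y ∈ {2}. (3, 2): f_x = 21 ≠ 0.
  x = 4: f_y(4, y) = 2*y - 4; vanishes at y ∈ {2}. (4, 2): f_x = 40 ≠ 0.
Only singular point on the grid: (0, 2).
Classify: substitute x = 0 + u, y = 2 + v and expand: f = u**3 - u**2 + v**2.
No constant or linear terms (consistent with a singular point). Quadratic part: -u**2 + v**2. Cubic part: u**3.
The quadratic part v**2 - u**2 = (v − u)(v + u) splits into two distinct linear factors, so there are two distinct tangent lines y − 2 = ±(x − 0) — this is a node (ordinary double point).
Classification: node.


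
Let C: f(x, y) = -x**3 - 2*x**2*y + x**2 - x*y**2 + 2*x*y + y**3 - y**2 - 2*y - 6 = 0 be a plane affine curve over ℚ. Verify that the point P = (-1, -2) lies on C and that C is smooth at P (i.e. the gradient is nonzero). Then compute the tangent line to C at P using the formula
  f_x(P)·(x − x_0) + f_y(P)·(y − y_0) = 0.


Tangent line at P: -21*x + 6*y - 9 = 0.

Step 1: f(-1, -2) = 0, so P lies on C.
Step 2: partial derivatives
  f_x(x, y) = -3*x**2 - 4*x*y + 2*x - y**2 + 2*y, f_y(x, y) = -2*x**2 - 2*x*y + 2*x + 3*y**2 - 2*y - 2.
  f_x(P) = -21, f_y(P) = 6 (gradient nonzero, so P is smooth).
Step 3: tangent line at P: -21·(x − -1) + 6·(y − -2) = 0.
Expanding: -21*x + 6*y - 9 = 0.


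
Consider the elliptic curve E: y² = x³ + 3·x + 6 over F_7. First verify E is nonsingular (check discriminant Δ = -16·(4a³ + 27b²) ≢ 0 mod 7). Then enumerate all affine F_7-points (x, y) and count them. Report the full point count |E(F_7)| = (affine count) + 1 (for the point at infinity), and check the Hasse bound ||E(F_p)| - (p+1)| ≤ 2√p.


Affine points = {(3, 0), (6, 3), (6, 4)}; affine count = 3; |E(F_7)| = 4.

Discriminant check: Δ ∝ 4a³ + 27b² = 4·3³ + 27·6² = 4·27 + 27·36 ≡ 2 (mod 7). Nonzero ⇒ E is nonsingular.
For each x ∈ F_7, compute rhs = x³ + 3·x + 6 mod 7, then count y ∈ F_7 with y² ≡ rhs.
  x = 0: rhs = 6, matching y values: none (0 points).
  x = 1: rhs = 3, matching y values: none (0 points).
  x = 2: rhs = 6, matching y values: none (0 points).
  x = 3: rhs = 0, matching y values: 0 (1 points).
  x = 4: rhs = 5, matching y values: none (0 points).
  x = 5: rhs = 6, matching y values: none (0 points).
  x = 6: rhs = 2, matching y values: 3, 4 (2 points).
Total affine count: 3.
Full point count |E(F_7)| = 3 + 1 = 4.
Hasse bound: |4 − (7+1)| = |-4| = 4 ≤ 2√7 ≈ 5.2915 ✓.


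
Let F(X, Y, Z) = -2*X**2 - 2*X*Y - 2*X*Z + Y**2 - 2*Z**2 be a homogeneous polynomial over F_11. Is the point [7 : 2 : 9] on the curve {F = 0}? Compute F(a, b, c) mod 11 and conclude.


F(7,2,9) ≡ 8 (mod 11); P is NOT on the curve.

Evaluate F(7, 2, 9) term-by-term (mod 11).
  -2*X**2 ↦ -2·49·1·1 = -98
  -2*X*Y ↦ -2·7·2·1 = -28
  -2*X*Z ↦ -2·7·1·9 = -126
  Y**2 ↦ 1·1·4·1 = 4
  -2*Z**2 ↦ -2·1·1·81 = -162
Sum: F(7, 2, 9) = (-98) + (-28) + (-126) + (4) + (-162) = -410.
Reducing mod 11: -410 ≡ 8 (mod 11).
Since F(a, b, c) ≡ 8 ≠ 0 (mod 11), P does NOT lie on the curve.


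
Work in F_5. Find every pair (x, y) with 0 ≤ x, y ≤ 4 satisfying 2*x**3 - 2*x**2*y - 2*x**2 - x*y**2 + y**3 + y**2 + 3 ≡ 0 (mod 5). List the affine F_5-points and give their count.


Affine F_5-points: {(0, 1), (0, 2), (2, 3), (3, 1), (4, 1)}; count = 5.

For each of the 25 pairs (x, y) ∈ F_5², evaluate f(x, y) mod 5. Record the zeros.
  x = 0: [0↦3, 1↦0, 2↦0, 3↦4, 4↦3]  zeros at y ∈ {1, 2}
  x = 1: [0↦3, 1↦2, 2↦2, 3↦4, 4↦4]  zeros at y ∈ ∅
  x = 2: [0↦1, 1↦3, 2↦4, 3↦0, 4↦2]  zeros at y ∈ {3}
  x = 3: [0↦4, 1↦0, 2↦3, 3↦4, 4↦4]  zeros at y ∈ {1}
  x = 4: [0↦4, 1↦0, 2↦1, 3↦3, 4↦2]  zeros at y ∈ {1}
Collecting zeros: affine points = {(0, 1), (0, 2), (2, 3), (3, 1), (4, 1)}.
Total count |C(F_5)_aff| = 5.


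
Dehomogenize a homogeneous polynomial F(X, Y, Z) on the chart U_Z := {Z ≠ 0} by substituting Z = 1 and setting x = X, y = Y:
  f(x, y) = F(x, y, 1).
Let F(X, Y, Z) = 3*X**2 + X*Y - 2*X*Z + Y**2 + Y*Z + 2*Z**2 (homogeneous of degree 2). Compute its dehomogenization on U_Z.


f(x, y) = 3*x**2 + x*y - 2*x + y**2 + y + 2

On U_Z we set Z = 1. Each monomial c·X^i·Y^j·Z^k in F becomes c·x^i·y^j·1^k = c·x^i·y^j.
Substituting Z = 1: F(X, Y, 1) = 3*x**2 + x*y - 2*x + y**2 + y + 2.
Note: deg(f) ≤ deg(F) = 2; strict inequality happens when F is divisible by Z (lost terms).


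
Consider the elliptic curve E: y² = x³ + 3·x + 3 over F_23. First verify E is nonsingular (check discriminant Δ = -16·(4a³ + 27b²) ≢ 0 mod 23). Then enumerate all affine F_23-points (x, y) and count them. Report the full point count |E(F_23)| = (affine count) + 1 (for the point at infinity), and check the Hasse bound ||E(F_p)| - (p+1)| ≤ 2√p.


Affine points = {(0, 7), (0, 16), (3, 4), (3, 19), (9, 0), (13, 10), (13, 13), (14, 11), (14, 12), (18, 1), (18, 22), (20, 6), (20, 17), (21, 9), (21, 14)}; affine count = 15; |E(F_23)| = 16.

Discriminant check: Δ ∝ 4a³ + 27b² = 4·3³ + 27·3² = 4·27 + 27·9 ≡ 6 (mod 23). Nonzero ⇒ E is nonsingular.
For each x ∈ F_23, compute rhs = x³ + 3·x + 3 mod 23, then count y ∈ F_23 with y² ≡ rhs.
  x = 0: rhs = 3, matching y values: 7, 16 (2 points).
  x = 1: rhs = 7, matching y values: none (0 points).
  x = 2: rhs = 17, matching y values: none (0 points).
  x = 3: rhs = 16, matching y values: 4, 19 (2 points).
  x = 4: rhs = 10, matching y values: none (0 points).
  x = 5: rhs = 5, matching y values: none (0 points).
  x = 6: rhs = 7, matching y values: none (0 points).
  x = 7: rhs = 22, matching y values: none (0 points).
  x = 8: rhs = 10, matching y values: none (0 points).
  x = 9: rhs = 0, matching y values: 0 (1 points).
  x = 10: rhs = 21, matching y values: none (0 points).
  x = 11: rhs = 10, matching y values: none (0 points).
  x = 12: rhs = 19, matching y values: none (0 points).
  x = 13: rhs = 8, matching y values: 10, 13 (2 points).
  x = 14: rhs = 6, matching y values: 11, 12 (2 points).
  x = 15: rhs = 19, matching y values: none (0 points).
  x = 16: rhs = 7, matching y values: none (0 points).
  x = 17: rhs = 22, matching y values: none (0 points).
  x = 18: rhs = 1, matching y values: 1, 22 (2 points).
  x = 19: rhs = 19, matching y values: none (0 points).
  x = 20: rhs = 13, matching y values: 6, 17 (2 points).
  x = 21: rhs = 12, matching y values: 9, 14 (2 points).
  x = 22: rhs = 22, matching y values: none (0 points).
Total affine count: 15.
Full point count |E(F_23)| = 15 + 1 = 16.
Hasse bound: |16 − (23+1)| = |-8| = 8 ≤ 2√23 ≈ 9.5917 ✓.


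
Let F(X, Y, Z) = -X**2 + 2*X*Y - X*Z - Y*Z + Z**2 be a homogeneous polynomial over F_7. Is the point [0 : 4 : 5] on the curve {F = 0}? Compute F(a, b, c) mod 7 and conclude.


F(0,4,5) ≡ 5 (mod 7); P is NOT on the curve.

Evaluate F(0, 4, 5) term-by-term (mod 7).
  -X**2 ↦ -1·0·1·1 = 0
  2*X*Y ↦ 2·0·4·1 = 0
  -X*Z ↦ -1·0·1·5 = 0
  -Y*Z ↦ -1·1·4·5 = -20
  Z**2 ↦ 1·1·1·25 = 25
Sum: F(0, 4, 5) = (0) + (0) + (0) + (-20) + (25) = 5.
Reducing mod 7: 5 ≡ 5 (mod 7).
Since F(a, b, c) ≡ 5 ≠ 0 (mod 7), P does NOT lie on the curve.


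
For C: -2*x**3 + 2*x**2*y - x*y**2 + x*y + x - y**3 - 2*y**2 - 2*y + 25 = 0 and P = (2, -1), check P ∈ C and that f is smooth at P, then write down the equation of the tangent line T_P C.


Tangent line at P: -33*x + 13*y + 79 = 0.

Step 1: f(2, -1) = 0, so P lies on C.
Step 2: partial derivatives
  f_x(x, y) = -6*x**2 + 4*x*y - y**2 + y + 1, f_y(x, y) = 2*x**2 - 2*x*y + x - 3*y**2 - 4*y - 2.
  f_x(P) = -33, f_y(P) = 13 (gradient nonzero, so P is smooth).
Step 3: tangent line at P: -33·(x − 2) + 13·(y − -1) = 0.
Expanding: -33*x + 13*y + 79 = 0.


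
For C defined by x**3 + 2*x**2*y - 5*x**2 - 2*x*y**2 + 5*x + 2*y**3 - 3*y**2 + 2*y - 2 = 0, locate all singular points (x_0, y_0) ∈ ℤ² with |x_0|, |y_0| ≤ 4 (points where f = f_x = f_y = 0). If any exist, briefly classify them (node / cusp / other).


Singular points: {(1, 1)}; classification: cusp.

Compute partial derivatives:
  f_x = 3*x**2 + 4*x*y - 10*x - 2*y**2 + 5.
  f_y = 2*x**2 - 4*x*y + 6*y**2 - 6*y + 2.
Scan x_0 ∈ {−4, ..., 4}. For each x_0, f_y(x_0, y) is a polynomial in y; find its integer roots y ∈ {−4, ..., 4}, then test f_x and f at those candidates.
  x = -4: f_y(-4, y) = 6*y**2 + 10*y + 34; no integer root y with |y| ≤ 4.
  x = -3: f_y(-3, y) = 6*y**2 + 6*y + 20; no integer root y with |y| ≤ 4.
  x = -2: f_y(-2, y) = 6*y**2 + 2*y + 10; no integer root y with |y| ≤ 4.
  x = -1: f_y(-1, y) = 6*y**2 - 2*y + 4; no integer root y with |y| ≤ 4.
  x = 0: f_y(0, y) = 6*y**2 - 6*y + 2; no integer root y with |y| ≤ 4.
  x = 1: f_y(1, y) = 6*y**2 - 10*y + 4; vanishes at y ∈ {1}. (1, 1): f_x = 0, f = 0 — SINGULAR.
  x = 2: f_y(2, y) = 6*y**2 - 14*y + 10; no integer root y with |y| ≤ 4.
  x = 3: f_y(3, y) = 6*y**2 - 18*y + 20; no integer root y with |y| ≤ 4.
  x = 4: f_y(4, y) = 6*y**2 - 22*y + 34; no integer root y with |y| ≤ 4.
Only singular point on the grid: (1, 1).
Classify: substitute x = 1 + u, y = 1 + v and expand: f = u**3 + 2*u**2*v - 2*u*v**2 + 2*v**3 + v**2.
No constant or linear terms (consistent with a singular point). Quadratic part: v**2. Cubic part: u**3 + 2*u**2*v - 2*u*v**2 + 2*v**3.
The quadratic part v**2 is a perfect square, so there is a single (double) tangent line v = 0, i.e. y = 1. Restricting the cubic part to that line (v = 0) leaves u**3 ≠ 0, so f is not divisible by v and the branch is v² ≈ -u**3 to lowest order — this is a cusp.
Classification: cusp.
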